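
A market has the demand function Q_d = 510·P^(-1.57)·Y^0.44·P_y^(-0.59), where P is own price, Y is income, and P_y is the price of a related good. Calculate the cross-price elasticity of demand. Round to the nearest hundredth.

For a Cobb–Douglas (constant-elasticity) form Q_d = A·P_y^α·…, the elasticity with respect to P_y equals the exponent α at every point.
Here the exponent on P_y is -0.59, so the cross-price elasticity of demand is -0.59.

-0.59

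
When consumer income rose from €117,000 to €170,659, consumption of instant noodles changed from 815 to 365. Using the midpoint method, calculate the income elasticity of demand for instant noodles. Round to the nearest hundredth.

%ΔQ = (365 − 815)/[(815+365)/2] = -450/590 ≈ -0.7627.
%ΔY = (170,659 − 117,000)/[(117,000+170,659)/2] = 53659/143829.5 ≈ 0.3731.
E_I = %ΔQ/%ΔY ≈ -2.04.
E_I < 0: inferior good.

-2.04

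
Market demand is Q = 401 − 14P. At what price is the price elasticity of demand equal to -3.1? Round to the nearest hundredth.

Set −bP/(a − bP) = −3.1 ⇒ bP = 3.1(a − bP) ⇒ bP(1+3.1) = 3.1·a.
P = 3.1·401/(14·4.1) ≈ 21.66.

21.66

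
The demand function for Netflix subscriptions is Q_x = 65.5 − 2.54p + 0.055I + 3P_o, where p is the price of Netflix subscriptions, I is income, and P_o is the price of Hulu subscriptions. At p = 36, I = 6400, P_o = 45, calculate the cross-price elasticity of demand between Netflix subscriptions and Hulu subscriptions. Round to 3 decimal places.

0.293

At the given point, Q_x = 65.5 − 2.54(36) + 0.055(6400) + 3(45) = 65.5 − 91.44 + 352 + 135 = 461.06.
∂Q_x/∂P_o = +3, so E_xy = 3·(45/461.06) ≈ 0.293.
E_xy > 0: the goods are substitutes.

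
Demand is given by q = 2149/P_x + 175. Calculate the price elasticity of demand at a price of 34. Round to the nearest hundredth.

At P_x = 34, q = 238.2059.
dq/dP_x = −2149/P_x² = −1.859.
Point elasticity E = (dq/dP_x)·(P_x/q) = -1.859 × 34/238.2059 ≈ -0.27.
|E| < 1, so demand is inelastic at this price.

-0.27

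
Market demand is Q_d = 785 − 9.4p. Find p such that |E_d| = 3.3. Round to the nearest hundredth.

Set −bp/(a − bp) = −3.3 ⇒ bp = 3.3(a − bp) ⇒ bp(1+3.3) = 3.3·a.
p = 3.3·785/(9.4·4.3) ≈ 64.09.

64.09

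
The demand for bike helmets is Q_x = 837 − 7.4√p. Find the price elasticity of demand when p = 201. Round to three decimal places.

At p = 201, Q_x = 732.0869.
dQ_x/dp = −7.4/(2√p) = −7.4/(2·14.1774).
Point elasticity E = (dQ_x/dp)·(p/Q_x) = -0.261 × 201/732.0869 ≈ -0.072.
|E| < 1, so demand is inelastic at this price.

-0.072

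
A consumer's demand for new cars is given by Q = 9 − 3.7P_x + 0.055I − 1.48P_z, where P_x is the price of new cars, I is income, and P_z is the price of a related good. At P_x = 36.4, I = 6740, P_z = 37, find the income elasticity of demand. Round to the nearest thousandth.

First evaluate Q: 9 − 3.7(36.4) + 0.055(6740) − 1.48(37) = 9 − 134.68 + 370.7 − 54.76 = 190.26.
∂Q/∂I = +0.055, so E_I = 0.055·(6740/190.26) ≈ 1.948.
E_I > 1: normal good (luxury).

1.948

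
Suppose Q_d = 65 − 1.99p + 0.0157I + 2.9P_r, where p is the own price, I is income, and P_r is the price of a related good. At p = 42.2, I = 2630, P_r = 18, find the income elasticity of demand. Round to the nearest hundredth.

0.55

Q_d = 65 − 1.99(42.2) + 0.0157(2630) + 2.9(18) = 65 − 83.978 + 41.291 + 52.2 = 74.513.
∂Q_d/∂I = +0.0157, so E_I = 0.0157·(2630/74.513) ≈ 0.55.
E_I ∈ (0,1): normal good (necessity).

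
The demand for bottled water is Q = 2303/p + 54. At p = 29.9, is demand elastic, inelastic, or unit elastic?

At p = 29.9, Q = 131.0234.
dQ/dp = −2303/p² = −2.576.
Point elasticity E = (dQ/dp)·(p/Q) = -2.576 × 29.9/131.0234 ≈ -0.588.
|E| ≈ 0.588 < 1, so demand is inelastic.

inelastic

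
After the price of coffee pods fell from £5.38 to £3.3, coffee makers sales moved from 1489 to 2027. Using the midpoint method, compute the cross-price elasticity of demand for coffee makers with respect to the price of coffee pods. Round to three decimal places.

-0.639

%ΔQ_x = (2027 − 1489)/[(1489+2027)/2] = 538/1758 ≈ 0.3060.
%ΔP_y = (3.3 − 5.38)/[(5.38+3.3)/2] ≈ -0.4793.
E_xy = 0.3060/-0.4793 ≈ -0.639.
E_xy < 0, so coffee makers and coffee pods are complements.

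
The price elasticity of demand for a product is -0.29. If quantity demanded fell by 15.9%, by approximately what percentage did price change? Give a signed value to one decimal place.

54.8

%ΔQ ≈ E × %ΔP ⇒ %ΔP = %ΔQ / E = (-15.9%)/(-0.29) ≈ 54.8%.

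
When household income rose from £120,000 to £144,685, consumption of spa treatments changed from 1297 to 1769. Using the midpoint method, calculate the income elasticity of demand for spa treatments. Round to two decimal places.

%ΔQ = (1769 − 1297)/[(1297+1769)/2] = 472/1533 ≈ 0.3079.
%ΔI = (144,685 − 120,000)/[(120,000+144,685)/2] = 24685/132342.5 ≈ 0.1865.
E_I = %ΔQ/%ΔI ≈ 1.65.
E_I > 1: normal good (luxury).

1.65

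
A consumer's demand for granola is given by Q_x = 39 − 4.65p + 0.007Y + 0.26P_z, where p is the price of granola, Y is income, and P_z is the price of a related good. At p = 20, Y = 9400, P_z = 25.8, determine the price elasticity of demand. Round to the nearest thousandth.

-5.025

Evaluating quantity at (p, Y, P_z) gives Q_x = 39 − 4.65(20) + 0.007(9400) + 0.26(25.8) = 39 − 93 + 65.8 + 6.708 = 18.508.
∂Q_x/∂p = −4.65, so E_p = (−4.65)·(20/18.508) ≈ -5.025.
|E_p| > 1: demand is elastic.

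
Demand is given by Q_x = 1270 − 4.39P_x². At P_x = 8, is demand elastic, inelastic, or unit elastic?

At P_x = 8, Q_x = 989.04.
dQ_x/dP_x = −2·4.39·P_x = −70.24.
Point elasticity E = (dQ_x/dP_x)·(P_x/Q_x) = -70.24 × 8/989.04 ≈ -0.568.
|E| ≈ 0.568 < 1, so demand is inelastic.

inelastic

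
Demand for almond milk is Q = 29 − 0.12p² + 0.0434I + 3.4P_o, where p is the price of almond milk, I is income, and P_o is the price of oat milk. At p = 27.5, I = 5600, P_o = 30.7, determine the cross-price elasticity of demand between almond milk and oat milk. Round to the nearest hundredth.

0.37

Evaluating quantity at (p, I, P_o) gives Q = 29 − 0.12(27.5)² + 0.0434(5600) + 3.4(30.7) = 29 − 90.75 + 243.04 + 104.38 = 285.67.
∂Q/∂P_o = +3.4, so E_xy = 3.4·(30.7/285.67) ≈ 0.37.
E_xy > 0: the goods are substitutes.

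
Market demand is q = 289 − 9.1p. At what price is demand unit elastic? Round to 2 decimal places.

For linear demand q = a − bp, E = −bp/(a − bp). |E| = 1 ⇒ bp = a − bp ⇒ p = a/(2b).
p = 289/(2·9.1) ≈ 15.88.

15.88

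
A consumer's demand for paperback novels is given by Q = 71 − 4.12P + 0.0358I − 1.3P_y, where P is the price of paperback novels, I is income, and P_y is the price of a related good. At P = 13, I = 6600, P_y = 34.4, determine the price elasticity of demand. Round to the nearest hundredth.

Substituting, Q = 71 − 4.12(13) + 0.0358(6600) − 1.3(34.4) = 71 − 53.56 + 236.28 − 44.72 = 209.
∂Q/∂P = −4.12, so E_p = (−4.12)·(13/209) ≈ -0.26.
|E_p| < 1: demand is inelastic.

-0.26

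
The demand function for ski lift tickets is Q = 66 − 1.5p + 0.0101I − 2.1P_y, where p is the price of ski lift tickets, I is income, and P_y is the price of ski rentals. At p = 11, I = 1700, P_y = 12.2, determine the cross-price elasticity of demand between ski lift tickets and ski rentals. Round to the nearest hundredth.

First evaluate Q: 66 − 1.5(11) + 0.0101(1700) − 2.1(12.2) = 66 − 16.5 + 17.17 − 25.62 = 41.05.
∂Q/∂P_y = −2.1, so E_xy = -2.1·(12.2/41.05) ≈ -0.62.
E_xy < 0: the goods are complements.

-0.62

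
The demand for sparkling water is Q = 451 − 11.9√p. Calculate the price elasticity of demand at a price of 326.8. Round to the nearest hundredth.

-0.46

At p = 326.8, Q = 235.8764.
dQ/dp = −11.9/(2√p) = −11.9/(2·18.0776).
Point elasticity E = (dQ/dp)·(p/Q) = -0.3291 × 326.8/235.8764 ≈ -0.46.
|E| < 1, so demand is inelastic at this price.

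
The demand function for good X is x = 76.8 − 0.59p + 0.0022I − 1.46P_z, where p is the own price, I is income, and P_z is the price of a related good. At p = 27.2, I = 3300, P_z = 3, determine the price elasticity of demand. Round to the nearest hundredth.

At the given point, x = 76.8 − 0.59(27.2) + 0.0022(3300) − 1.46(3) = 76.8 − 16.048 + 7.26 − 4.38 = 63.632.
∂x/∂p = −0.59, so E_p = (−0.59)·(27.2/63.632) ≈ -0.25.
|E_p| < 1: demand is inelastic.

-0.25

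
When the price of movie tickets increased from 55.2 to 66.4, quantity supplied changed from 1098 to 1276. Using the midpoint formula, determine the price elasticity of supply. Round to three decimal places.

%ΔQ = (1276 − 1098)/[(1098 + 1276)/2] = 178/1187 ≈ 0.1500.
%Δp = (66.4 − 55.2)/[(55.2 + 66.4)/2] = 11.2/60.8 ≈ 0.1842.
Arc elasticity E = %ΔQ/%Δp ≈ 0.1500/0.1842 ≈ 0.814.
|E| < 1: supply is inelastic over this range.

0.814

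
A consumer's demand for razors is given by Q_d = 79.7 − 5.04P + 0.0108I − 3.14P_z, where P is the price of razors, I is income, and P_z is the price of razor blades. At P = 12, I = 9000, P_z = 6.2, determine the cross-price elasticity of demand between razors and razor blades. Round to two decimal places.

-0.20

First evaluate Q_d: 79.7 − 5.04(12) + 0.0108(9000) − 3.14(6.2) = 79.7 − 60.48 + 97.2 − 19.468 = 96.952.
∂Q_d/∂P_z = −3.14, so E_xy = -3.14·(6.2/96.952) ≈ -0.20.
E_xy < 0: the goods are complements.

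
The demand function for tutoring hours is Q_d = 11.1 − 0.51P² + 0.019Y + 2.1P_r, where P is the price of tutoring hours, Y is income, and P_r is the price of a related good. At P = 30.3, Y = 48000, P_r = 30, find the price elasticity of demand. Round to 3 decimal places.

-1.808

Evaluating quantity at (P, Y, P_r) gives Q_d = 11.1 − 0.51(30.3)² + 0.019(48000) + 2.1(30) = 11.1 − 468.2259 + 912 + 63 = 517.8741.
∂Q_d/∂P = −2·0.51·P = -30.906, so E_p = -30.906·(30.3/517.8741) ≈ -1.808.
|E_p| > 1: demand is elastic.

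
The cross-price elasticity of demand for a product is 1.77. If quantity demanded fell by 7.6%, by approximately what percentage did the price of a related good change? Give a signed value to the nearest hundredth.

-4.29

%ΔQ ≈ E × %ΔP_y ⇒ %ΔP_y = %ΔQ / E = (-7.6%)/(1.77) ≈ -4.29%.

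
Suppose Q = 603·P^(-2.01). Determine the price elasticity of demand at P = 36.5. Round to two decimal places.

For a Cobb–Douglas (constant-elasticity) form Q = A·P^α·…, the elasticity with respect to P equals the exponent α at every point.
Here the exponent on P is -2.01, so the price elasticity of demand is -2.01.

-2.01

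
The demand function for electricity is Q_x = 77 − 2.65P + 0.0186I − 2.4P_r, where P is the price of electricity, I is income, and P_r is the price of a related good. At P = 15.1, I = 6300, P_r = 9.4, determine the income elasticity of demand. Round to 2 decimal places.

First evaluate Q_x: 77 − 2.65(15.1) + 0.0186(6300) − 2.4(9.4) = 77 − 40.015 + 117.18 − 22.56 = 131.605.
∂Q_x/∂I = +0.0186, so E_I = 0.0186·(6300/131.605) ≈ 0.89.
E_I ∈ (0,1): normal good (necessity).

0.89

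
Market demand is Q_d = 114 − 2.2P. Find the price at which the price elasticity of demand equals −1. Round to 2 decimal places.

For linear demand Q_d = a − bP, E = −bP/(a − bP). |E| = 1 ⇒ bP = a − bP ⇒ P = a/(2b).
P = 114/(2·2.2) ≈ 25.91.

25.91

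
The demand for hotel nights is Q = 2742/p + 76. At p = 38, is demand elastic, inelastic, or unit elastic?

At p = 38, Q = 148.1579.
dQ/dp = −2742/p² = −1.8989.
Point elasticity E = (dQ/dp)·(p/Q) = -1.8989 × 38/148.1579 ≈ -0.487.
|E| ≈ 0.487 < 1, so demand is inelastic.

inelastic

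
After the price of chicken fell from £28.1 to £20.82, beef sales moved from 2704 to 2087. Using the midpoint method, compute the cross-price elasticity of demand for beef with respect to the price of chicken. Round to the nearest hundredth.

%ΔQ_x = (2087 − 2704)/[(2704+2087)/2] = -617/2395.5 ≈ -0.2576.
%ΔP_y = (20.82 − 28.1)/[(28.1+20.82)/2] ≈ -0.2976.
E_xy = -0.2576/-0.2976 ≈ 0.87.
E_xy > 0, so beef and chicken are substitutes.

0.87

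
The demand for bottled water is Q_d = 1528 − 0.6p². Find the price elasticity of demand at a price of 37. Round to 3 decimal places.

-2.325

At p = 37, Q_d = 706.6.
dQ_d/dp = −2·0.6·p = −44.4.
Point elasticity E = (dQ_d/dp)·(p/Q_d) = -44.4 × 37/706.6 ≈ -2.325.
|E| > 1, so demand is elastic at this price.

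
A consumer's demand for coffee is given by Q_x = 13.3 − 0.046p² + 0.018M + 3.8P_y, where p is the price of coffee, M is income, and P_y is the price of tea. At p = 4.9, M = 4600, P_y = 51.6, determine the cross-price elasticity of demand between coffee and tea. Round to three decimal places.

First evaluate Q_x: 13.3 − 0.046(4.9)² + 0.018(4600) + 3.8(51.6) = 13.3 − 1.1045 + 82.8 + 196.08 = 291.0755.
∂Q_x/∂P_y = +3.8, so E_xy = 3.8·(51.6/291.0755) ≈ 0.674.
E_xy > 0: the goods are substitutes.

0.674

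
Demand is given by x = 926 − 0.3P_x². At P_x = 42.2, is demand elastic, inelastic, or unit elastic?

elastic

At P_x = 42.2, x = 391.748.
dx/dP_x = −2·0.3·P_x = −25.32.
Point elasticity E = (dx/dP_x)·(P_x/x) = -25.32 × 42.2/391.748 ≈ -2.728.
|E| ≈ 2.728 > 1, so demand is elastic.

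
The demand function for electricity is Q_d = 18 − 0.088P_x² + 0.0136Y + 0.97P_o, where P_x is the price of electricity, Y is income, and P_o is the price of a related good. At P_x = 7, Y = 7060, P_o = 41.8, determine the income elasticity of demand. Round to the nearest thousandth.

0.639

Evaluating quantity at (P_x, Y, P_o) gives Q_d = 18 − 0.088(7)² + 0.0136(7060) + 0.97(41.8) = 18 − 4.312 + 96.016 + 40.546 = 150.25.
∂Q_d/∂Y = +0.0136, so E_I = 0.0136·(7060/150.25) ≈ 0.639.
E_I ∈ (0,1): normal good (necessity).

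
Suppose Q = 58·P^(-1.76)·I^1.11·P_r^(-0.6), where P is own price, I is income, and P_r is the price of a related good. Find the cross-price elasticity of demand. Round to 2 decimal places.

For a Cobb–Douglas (constant-elasticity) form Q = A·P_r^α·…, the elasticity with respect to P_r equals the exponent α at every point.
Here the exponent on P_r is -0.6, so the cross-price elasticity of demand is -0.60.

-0.60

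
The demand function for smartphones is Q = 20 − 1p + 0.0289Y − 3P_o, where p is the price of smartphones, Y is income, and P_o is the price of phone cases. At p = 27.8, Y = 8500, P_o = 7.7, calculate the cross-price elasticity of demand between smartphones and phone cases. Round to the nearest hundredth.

Evaluating quantity at (p, Y, P_o) gives Q = 20 − 1(27.8) + 0.0289(8500) − 3(7.7) = 20 − 27.8 + 245.65 − 23.1 = 214.75.
∂Q/∂P_o = −3, so E_xy = -3·(7.7/214.75) ≈ -0.11.
E_xy < 0: the goods are complements.

-0.11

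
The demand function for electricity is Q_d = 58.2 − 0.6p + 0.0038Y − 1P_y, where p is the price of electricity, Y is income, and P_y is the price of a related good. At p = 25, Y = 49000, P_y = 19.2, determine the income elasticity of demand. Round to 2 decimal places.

At the given point, Q_d = 58.2 − 0.6(25) + 0.0038(49000) − 1(19.2) = 58.2 − 15 + 186.2 − 19.2 = 210.2.
∂Q_d/∂Y = +0.0038, so E_I = 0.0038·(49000/210.2) ≈ 0.89.
E_I ∈ (0,1): normal good (necessity).

0.89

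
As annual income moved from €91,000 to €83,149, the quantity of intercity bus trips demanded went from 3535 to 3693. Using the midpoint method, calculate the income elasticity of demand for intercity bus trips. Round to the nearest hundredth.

-0.48

%ΔQ = (3693 − 3535)/[(3535+3693)/2] = 158/3614 ≈ 0.0437.
%ΔI = (83,149 − 91,000)/[(91,000+83,149)/2] = -7851/87074.5 ≈ -0.0902.
E_I = %ΔQ/%ΔI ≈ -0.48.
E_I < 0: inferior good.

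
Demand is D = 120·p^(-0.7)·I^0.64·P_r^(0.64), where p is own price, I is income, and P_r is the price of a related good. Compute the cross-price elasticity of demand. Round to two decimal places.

For a Cobb–Douglas (constant-elasticity) form D = A·P_r^α·…, the elasticity with respect to P_r equals the exponent α at every point.
Here the exponent on P_r is 0.64, so the cross-price elasticity of demand is 0.64.

0.64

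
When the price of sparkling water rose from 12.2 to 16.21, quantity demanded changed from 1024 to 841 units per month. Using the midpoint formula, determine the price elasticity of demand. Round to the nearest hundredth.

-0.70

%ΔQ = (841 − 1024)/[(1024 + 841)/2] = -183/932.5 ≈ -0.1962.
%Δp = (16.21 − 12.2)/[(12.2 + 16.21)/2] = 4.01/14.205 ≈ 0.2823.
Arc elasticity E = %ΔQ/%Δp ≈ -0.1962/0.2823 ≈ -0.70.
|E| < 1: demand is inelastic over this range.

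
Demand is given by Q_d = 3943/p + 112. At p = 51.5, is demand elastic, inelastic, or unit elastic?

inelastic

At p = 51.5, Q_d = 188.5631.
dQ_d/dp = −3943/p² = −1.4867.
Point elasticity E = (dQ_d/dp)·(p/Q_d) = -1.4867 × 51.5/188.5631 ≈ -0.406.
|E| ≈ 0.406 < 1, so demand is inelastic.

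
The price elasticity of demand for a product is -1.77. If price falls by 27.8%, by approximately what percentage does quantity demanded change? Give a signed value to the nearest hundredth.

49.21

%ΔQ ≈ E × %ΔP = (-1.77) × (-27.8%) ≈ 49.21%.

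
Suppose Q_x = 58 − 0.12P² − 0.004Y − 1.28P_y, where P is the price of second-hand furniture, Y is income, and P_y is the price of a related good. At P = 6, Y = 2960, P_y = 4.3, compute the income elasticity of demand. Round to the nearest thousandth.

Evaluating quantity at (P, Y, P_y) gives Q_x = 58 − 0.12(6)² − 0.004(2960) − 1.28(4.3) = 58 − 4.32 − 11.84 − 5.504 = 36.336.
∂Q_x/∂Y = −0.004, so E_I = -0.004·(2960/36.336) ≈ -0.326.
E_I < 0: inferior good.

-0.326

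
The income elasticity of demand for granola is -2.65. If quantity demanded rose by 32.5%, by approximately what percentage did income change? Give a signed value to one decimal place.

%ΔQ ≈ E × %ΔI ⇒ %ΔI = %ΔQ / E = (32.5%)/(-2.65) ≈ -12.3%.

-12.3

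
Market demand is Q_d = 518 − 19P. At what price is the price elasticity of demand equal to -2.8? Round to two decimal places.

Set −bP/(a − bP) = −2.8 ⇒ bP = 2.8(a − bP) ⇒ bP(1+2.8) = 2.8·a.
P = 2.8·518/(19·3.8) ≈ 20.09.

20.09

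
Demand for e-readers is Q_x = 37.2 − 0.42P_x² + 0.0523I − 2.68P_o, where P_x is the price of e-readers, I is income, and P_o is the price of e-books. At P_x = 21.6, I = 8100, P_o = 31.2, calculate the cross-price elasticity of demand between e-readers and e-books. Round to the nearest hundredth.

-0.46

Q_x = 37.2 − 0.42(21.6)² + 0.0523(8100) − 2.68(31.2) = 37.2 − 195.9552 + 423.63 − 83.616 = 181.2588.
∂Q_x/∂P_o = −2.68, so E_xy = -2.68·(31.2/181.2588) ≈ -0.46.
E_xy < 0: the goods are complements.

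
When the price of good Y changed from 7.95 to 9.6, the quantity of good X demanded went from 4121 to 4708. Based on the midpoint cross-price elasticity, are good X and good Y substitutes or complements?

substitutes

%ΔQ_x = (4708 − 4121)/[(4121+4708)/2] = 587/4414.5 ≈ 0.1330.
%ΔP_y = (9.6 − 7.95)/[(7.95+9.6)/2] ≈ 0.1880.
E_xy = 0.1330/0.1880 ≈ 0.707.
E_xy > 0, so the goods are substitutes.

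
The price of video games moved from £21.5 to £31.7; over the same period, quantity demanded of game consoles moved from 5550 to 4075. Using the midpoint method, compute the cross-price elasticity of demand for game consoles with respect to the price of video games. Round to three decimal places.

-0.799

%ΔQ_x = (4075 − 5550)/[(5550+4075)/2] = -1475/4812.5 ≈ -0.3065.
%ΔP_y = (31.7 − 21.5)/[(21.5+31.7)/2] ≈ 0.3835.
E_xy = -0.3065/0.3835 ≈ -0.799.
E_xy < 0, so game consoles and video games are complements.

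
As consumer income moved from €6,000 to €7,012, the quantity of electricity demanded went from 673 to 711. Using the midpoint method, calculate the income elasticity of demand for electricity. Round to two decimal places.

0.35

%ΔQ = (711 − 673)/[(673+711)/2] = 38/692 ≈ 0.0549.
%ΔI = (7,012 − 6,000)/[(6,000+7,012)/2] = 1012/6506 ≈ 0.1555.
E_I = %ΔQ/%ΔI ≈ 0.35.
E_I ∈ (0,1): normal good (necessity).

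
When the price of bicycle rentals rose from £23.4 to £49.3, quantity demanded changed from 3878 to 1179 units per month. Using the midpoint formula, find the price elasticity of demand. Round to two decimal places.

%ΔQ = (1179 − 3878)/[(3878 + 1179)/2] = -2699/2528.5 ≈ -1.0674.
%ΔP = (49.3 − 23.4)/[(23.4 + 49.3)/2] = 25.9/36.35 ≈ 0.7125.
Arc elasticity E = %ΔQ/%ΔP ≈ -1.0674/0.7125 ≈ -1.50.
|E| > 1: demand is elastic over this range.

-1.50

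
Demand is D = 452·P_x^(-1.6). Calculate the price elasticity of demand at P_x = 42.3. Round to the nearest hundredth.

For a Cobb–Douglas (constant-elasticity) form D = A·P_x^α·…, the elasticity with respect to P_x equals the exponent α at every point.
Here the exponent on P_x is -1.6, so the price elasticity of demand is -1.60.

-1.60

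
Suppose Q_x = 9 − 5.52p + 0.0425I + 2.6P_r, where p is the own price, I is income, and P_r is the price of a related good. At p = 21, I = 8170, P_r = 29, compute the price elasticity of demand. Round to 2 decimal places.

Evaluating quantity at (p, I, P_r) gives Q_x = 9 − 5.52(21) + 0.0425(8170) + 2.6(29) = 9 − 115.92 + 347.225 + 75.4 = 315.705.
∂Q_x/∂p = −5.52, so E_p = (−5.52)·(21/315.705) ≈ -0.37.
|E_p| < 1: demand is inelastic.

-0.37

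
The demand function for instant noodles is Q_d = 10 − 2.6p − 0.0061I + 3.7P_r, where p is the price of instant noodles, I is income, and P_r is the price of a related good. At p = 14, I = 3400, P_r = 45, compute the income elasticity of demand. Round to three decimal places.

-0.174

Evaluating quantity at (p, I, P_r) gives Q_d = 10 − 2.6(14) − 0.0061(3400) + 3.7(45) = 10 − 36.4 − 20.74 + 166.5 = 119.36.
∂Q_d/∂I = −0.0061, so E_I = -0.0061·(3400/119.36) ≈ -0.174.
E_I < 0: inferior good.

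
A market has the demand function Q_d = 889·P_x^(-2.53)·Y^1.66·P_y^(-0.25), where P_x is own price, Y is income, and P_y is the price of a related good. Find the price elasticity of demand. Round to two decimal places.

-2.53

For a Cobb–Douglas (constant-elasticity) form Q_d = A·P_x^α·…, the elasticity with respect to P_x equals the exponent α at every point.
Here the exponent on P_x is -2.53, so the price elasticity of demand is -2.53.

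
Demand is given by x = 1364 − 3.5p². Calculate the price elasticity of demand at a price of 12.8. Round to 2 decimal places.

-1.45

At p = 12.8, x = 790.56.
dx/dp = −2·3.5·p = −89.6.
Point elasticity E = (dx/dp)·(p/x) = -89.6 × 12.8/790.56 ≈ -1.45.
|E| > 1, so demand is elastic at this price.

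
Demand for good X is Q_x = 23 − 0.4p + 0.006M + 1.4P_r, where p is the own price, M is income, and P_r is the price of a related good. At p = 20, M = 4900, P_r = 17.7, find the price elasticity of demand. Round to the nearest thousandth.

-0.116

At the given point, Q_x = 23 − 0.4(20) + 0.006(4900) + 1.4(17.7) = 23 − 8 + 29.4 + 24.78 = 69.18.
∂Q_x/∂p = −0.4, so E_p = (−0.4)·(20/69.18) ≈ -0.116.
|E_p| < 1: demand is inelastic.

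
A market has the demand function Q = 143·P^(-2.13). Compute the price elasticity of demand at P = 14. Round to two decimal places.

For a Cobb–Douglas (constant-elasticity) form Q = A·P^α·…, the elasticity with respect to P equals the exponent α at every point.
Here the exponent on P is -2.13, so the price elasticity of demand is -2.13.

-2.13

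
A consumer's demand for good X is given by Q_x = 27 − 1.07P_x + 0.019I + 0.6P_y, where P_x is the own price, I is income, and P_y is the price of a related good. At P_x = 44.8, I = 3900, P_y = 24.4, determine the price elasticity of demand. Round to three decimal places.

-0.707

First evaluate Q_x: 27 − 1.07(44.8) + 0.019(3900) + 0.6(24.4) = 27 − 47.936 + 74.1 + 14.64 = 67.804.
∂Q_x/∂P_x = −1.07, so E_p = (−1.07)·(44.8/67.804) ≈ -0.707.
|E_p| < 1: demand is inelastic.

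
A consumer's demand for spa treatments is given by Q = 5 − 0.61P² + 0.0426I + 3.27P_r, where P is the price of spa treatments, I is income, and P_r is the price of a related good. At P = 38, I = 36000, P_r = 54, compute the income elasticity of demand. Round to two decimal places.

1.84

Evaluating quantity at (P, I, P_r) gives Q = 5 − 0.61(38)² + 0.0426(36000) + 3.27(54) = 5 − 880.84 + 1533.6 + 176.58 = 834.34.
∂Q/∂I = +0.0426, so E_I = 0.0426·(36000/834.34) ≈ 1.84.
E_I > 1: normal good (luxury).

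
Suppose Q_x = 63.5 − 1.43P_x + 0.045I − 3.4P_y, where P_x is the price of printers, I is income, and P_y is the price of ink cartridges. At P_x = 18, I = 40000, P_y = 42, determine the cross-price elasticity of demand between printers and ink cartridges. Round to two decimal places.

Evaluating quantity at (P_x, I, P_y) gives Q_x = 63.5 − 1.43(18) + 0.045(40000) − 3.4(42) = 63.5 − 25.74 + 1800 − 142.8 = 1694.96.
∂Q_x/∂P_y = −3.4, so E_xy = -3.4·(42/1694.96) ≈ -0.08.
E_xy < 0: the goods are complements.

-0.08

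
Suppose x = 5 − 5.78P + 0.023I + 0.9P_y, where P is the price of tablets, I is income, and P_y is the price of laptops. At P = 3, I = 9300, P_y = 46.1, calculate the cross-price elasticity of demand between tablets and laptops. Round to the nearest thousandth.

0.171

x = 5 − 5.78(3) + 0.023(9300) + 0.9(46.1) = 5 − 17.34 + 213.9 + 41.49 = 243.05.
∂x/∂P_y = +0.9, so E_xy = 0.9·(46.1/243.05) ≈ 0.171.
E_xy > 0: the goods are substitutes.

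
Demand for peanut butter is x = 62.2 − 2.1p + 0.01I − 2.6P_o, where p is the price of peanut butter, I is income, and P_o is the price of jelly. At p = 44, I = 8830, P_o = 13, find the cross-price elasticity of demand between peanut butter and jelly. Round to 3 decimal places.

-1.391

Evaluating quantity at (p, I, P_o) gives x = 62.2 − 2.1(44) + 0.01(8830) − 2.6(13) = 62.2 − 92.4 + 88.3 − 33.8 = 24.3.
∂x/∂P_o = −2.6, so E_xy = -2.6·(13/24.3) ≈ -1.391.
E_xy < 0: the goods are complements.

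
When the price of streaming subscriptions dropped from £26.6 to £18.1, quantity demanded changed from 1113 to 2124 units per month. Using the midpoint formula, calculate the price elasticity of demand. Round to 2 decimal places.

-1.64

%ΔQ = (2124 − 1113)/[(1113 + 2124)/2] = 1011/1618.5 ≈ 0.6247.
%ΔP = (18.1 − 26.6)/[(26.6 + 18.1)/2] = -8.5/22.35 ≈ -0.3803.
Arc elasticity E = %ΔQ/%ΔP ≈ 0.6247/-0.3803 ≈ -1.64.
|E| > 1: demand is elastic over this range.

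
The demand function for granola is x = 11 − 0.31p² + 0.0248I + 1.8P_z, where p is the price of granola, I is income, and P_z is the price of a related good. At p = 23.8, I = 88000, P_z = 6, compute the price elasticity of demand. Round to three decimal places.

First evaluate x: 11 − 0.31(23.8)² + 0.0248(88000) + 1.8(6) = 11 − 175.5964 + 2182.4 + 10.8 = 2028.6036.
∂x/∂p = −2·0.31·p = -14.756, so E_p = -14.756·(23.8/2028.6036) ≈ -0.173.
|E_p| < 1: demand is inelastic.

-0.173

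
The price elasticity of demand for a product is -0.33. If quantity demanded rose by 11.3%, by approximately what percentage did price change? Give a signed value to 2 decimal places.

%ΔQ ≈ E × %ΔP ⇒ %ΔP = %ΔQ / E = (11.3%)/(-0.33) ≈ -34.24%.

-34.24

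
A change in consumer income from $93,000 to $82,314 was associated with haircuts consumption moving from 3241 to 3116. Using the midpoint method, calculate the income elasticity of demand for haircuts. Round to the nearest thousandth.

%ΔQ = (3116 − 3241)/[(3241+3116)/2] = -125/3178.5 ≈ -0.0393.
%ΔI = (82,314 − 93,000)/[(93,000+82,314)/2] = -10686/87657 ≈ -0.1219.
E_I = %ΔQ/%ΔI ≈ 0.323.
E_I ∈ (0,1): normal good (necessity).

0.323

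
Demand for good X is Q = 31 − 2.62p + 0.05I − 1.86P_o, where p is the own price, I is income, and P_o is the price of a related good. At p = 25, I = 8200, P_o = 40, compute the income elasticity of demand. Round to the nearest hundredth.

First evaluate Q: 31 − 2.62(25) + 0.05(8200) − 1.86(40) = 31 − 65.5 + 410 − 74.4 = 301.1.
∂Q/∂I = +0.05, so E_I = 0.05·(8200/301.1) ≈ 1.36.
E_I > 1: normal good (luxury).

1.36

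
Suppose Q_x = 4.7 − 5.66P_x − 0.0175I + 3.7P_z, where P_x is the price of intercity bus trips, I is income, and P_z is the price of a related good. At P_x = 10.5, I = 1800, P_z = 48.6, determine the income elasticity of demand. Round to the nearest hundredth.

First evaluate Q_x: 4.7 − 5.66(10.5) − 0.0175(1800) + 3.7(48.6) = 4.7 − 59.43 − 31.5 + 179.82 = 93.59.
∂Q_x/∂I = −0.0175, so E_I = -0.0175·(1800/93.59) ≈ -0.34.
E_I < 0: inferior good.

-0.34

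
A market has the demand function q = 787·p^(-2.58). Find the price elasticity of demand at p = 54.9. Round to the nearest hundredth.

-2.58

For a Cobb–Douglas (constant-elasticity) form q = A·p^α·…, the elasticity with respect to p equals the exponent α at every point.
Here the exponent on p is -2.58, so the price elasticity of demand is -2.58.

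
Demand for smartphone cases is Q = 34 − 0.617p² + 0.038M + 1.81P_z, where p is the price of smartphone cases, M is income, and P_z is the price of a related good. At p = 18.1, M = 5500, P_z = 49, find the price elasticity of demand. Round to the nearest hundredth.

-3.12

Q = 34 − 0.617(18.1)² + 0.038(5500) + 1.81(49) = 34 − 202.1354 + 209 + 88.69 = 129.5546.
∂Q/∂p = −2·0.617·p = -22.3354, so E_p = -22.3354·(18.1/129.5546) ≈ -3.12.
|E_p| > 1: demand is elastic.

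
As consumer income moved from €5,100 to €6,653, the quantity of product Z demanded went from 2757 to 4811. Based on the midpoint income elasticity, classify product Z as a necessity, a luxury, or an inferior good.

%ΔQ = (4811 − 2757)/[(2757+4811)/2] = 2054/3784 ≈ 0.5428.
%ΔY = (6,653 − 5,100)/[(5,100+6,653)/2] = 1553/5876.5 ≈ 0.2643.
E_I = %ΔQ/%ΔY ≈ 2.054.
E_I > 1: normal good (luxury).

luxury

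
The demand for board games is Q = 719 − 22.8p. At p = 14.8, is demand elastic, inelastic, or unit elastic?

inelastic

At p = 14.8, Q = 381.56.
dQ/dp = −22.8.
Point elasticity E = (dQ/dp)·(p/Q) = -22.8 × 14.8/381.56 ≈ -0.884.
|E| ≈ 0.884 < 1, so demand is inelastic.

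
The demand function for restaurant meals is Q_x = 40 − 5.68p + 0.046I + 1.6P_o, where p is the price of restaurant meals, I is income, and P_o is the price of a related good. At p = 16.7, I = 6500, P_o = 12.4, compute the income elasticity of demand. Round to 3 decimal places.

At the given point, Q_x = 40 − 5.68(16.7) + 0.046(6500) + 1.6(12.4) = 40 − 94.856 + 299 + 19.84 = 263.984.
∂Q_x/∂I = +0.046, so E_I = 0.046·(6500/263.984) ≈ 1.133.
E_I > 1: normal good (luxury).

1.133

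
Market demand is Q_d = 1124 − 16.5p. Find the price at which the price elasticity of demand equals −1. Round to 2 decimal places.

34.06

For linear demand Q_d = a − bp, E = −bp/(a − bp). |E| = 1 ⇒ bp = a − bp ⇒ p = a/(2b).
p = 1124/(2·16.5) ≈ 34.06.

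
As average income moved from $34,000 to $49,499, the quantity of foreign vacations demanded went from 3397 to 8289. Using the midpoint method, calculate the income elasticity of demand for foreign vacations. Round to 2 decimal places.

2.26

%ΔQ = (8289 − 3397)/[(3397+8289)/2] = 4892/5843 ≈ 0.8372.
%ΔM = (49,499 − 34,000)/[(34,000+49,499)/2] = 15499/41749.5 ≈ 0.3712.
E_I = %ΔQ/%ΔM ≈ 2.26.
E_I > 1: normal good (luxury).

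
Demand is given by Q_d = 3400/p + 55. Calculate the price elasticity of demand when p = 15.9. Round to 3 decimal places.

-0.795

At p = 15.9, Q_d = 268.8365.
dQ_d/dp = −3400/p² = −13.4488.
Point elasticity E = (dQ_d/dp)·(p/Q_d) = -13.4488 × 15.9/268.8365 ≈ -0.795.
|E| < 1, so demand is inelastic at this price.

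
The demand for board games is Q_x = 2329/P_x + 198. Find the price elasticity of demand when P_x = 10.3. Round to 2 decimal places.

-0.53

At P_x = 10.3, Q_x = 424.1165.
dQ_x/dP_x = −2329/P_x² = −21.9531.
Point elasticity E = (dQ_x/dP_x)·(P_x/Q_x) = -21.9531 × 10.3/424.1165 ≈ -0.53.
|E| < 1, so demand is inelastic at this price.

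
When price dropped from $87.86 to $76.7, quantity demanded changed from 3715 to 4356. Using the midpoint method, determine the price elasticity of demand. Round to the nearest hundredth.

-1.17

%ΔQ = (4356 − 3715)/[(3715 + 4356)/2] = 641/4035.5 ≈ 0.1588.
%ΔP = (76.7 − 87.86)/[(87.86 + 76.7)/2] = -11.16/82.28 ≈ -0.1356.
Arc elasticity E = %ΔQ/%ΔP ≈ 0.1588/-0.1356 ≈ -1.17.
|E| > 1: demand is elastic over this range.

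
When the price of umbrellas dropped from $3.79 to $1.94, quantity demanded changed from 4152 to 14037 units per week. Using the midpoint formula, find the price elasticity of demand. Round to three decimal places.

-1.683

%ΔQ = (14037 − 4152)/[(4152 + 14037)/2] = 9885/9094.5 ≈ 1.0869.
%Δp = (1.94 − 3.79)/[(3.79 + 1.94)/2] = -1.85/2.865 ≈ -0.6457.
Arc elasticity E = %ΔQ/%Δp ≈ 1.0869/-0.6457 ≈ -1.683.
|E| > 1: demand is elastic over this range.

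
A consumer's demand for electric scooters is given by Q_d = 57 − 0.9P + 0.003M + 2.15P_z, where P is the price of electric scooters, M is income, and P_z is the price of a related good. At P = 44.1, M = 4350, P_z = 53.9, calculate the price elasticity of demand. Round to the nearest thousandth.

-0.271

Substituting, Q_d = 57 − 0.9(44.1) + 0.003(4350) + 2.15(53.9) = 57 − 39.69 + 13.05 + 115.885 = 146.245.
∂Q_d/∂P = −0.9, so E_p = (−0.9)·(44.1/146.245) ≈ -0.271.
|E_p| < 1: demand is inelastic.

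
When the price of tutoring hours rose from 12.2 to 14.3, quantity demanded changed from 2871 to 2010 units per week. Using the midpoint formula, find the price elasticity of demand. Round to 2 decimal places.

-2.23

%Δq = (2010 − 2871)/[(2871 + 2010)/2] = -861/2440.5 ≈ -0.3528.
%Δp = (14.3 − 12.2)/[(12.2 + 14.3)/2] = 2.1/13.25 ≈ 0.1585.
Arc elasticity E = %Δq/%Δp ≈ -0.3528/0.1585 ≈ -2.23.
|E| > 1: demand is elastic over this range.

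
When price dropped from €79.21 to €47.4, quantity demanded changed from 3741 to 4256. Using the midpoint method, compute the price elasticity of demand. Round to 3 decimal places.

%Δq = (4256 − 3741)/[(3741 + 4256)/2] = 515/3998.5 ≈ 0.1288.
%Δp = (47.4 − 79.21)/[(79.21 + 47.4)/2] = -31.81/63.305 ≈ -0.5025.
Arc elasticity E = %Δq/%Δp ≈ 0.1288/-0.5025 ≈ -0.256.
|E| < 1: demand is inelastic over this range.

-0.256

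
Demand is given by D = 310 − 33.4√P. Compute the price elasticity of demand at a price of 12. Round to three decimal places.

-0.298

At P = 12, D = 194.299.
dD/dP = −33.4/(2√P) = −33.4/(2·3.4641).
Point elasticity E = (dD/dP)·(P/D) = -4.8209 × 12/194.299 ≈ -0.298.
|E| < 1, so demand is inelastic at this price.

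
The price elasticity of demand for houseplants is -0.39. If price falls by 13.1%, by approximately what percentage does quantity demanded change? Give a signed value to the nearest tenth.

%ΔQ ≈ E × %ΔP = (-0.39) × (-13.1%) ≈ 5.1%.

5.1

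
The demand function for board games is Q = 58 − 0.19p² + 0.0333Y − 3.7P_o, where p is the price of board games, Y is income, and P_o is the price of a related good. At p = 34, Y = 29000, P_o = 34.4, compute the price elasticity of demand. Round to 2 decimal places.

-0.65

Evaluating quantity at (p, Y, P_o) gives Q = 58 − 0.19(34)² + 0.0333(29000) − 3.7(34.4) = 58 − 219.64 + 965.7 − 127.28 = 676.78.
∂Q/∂p = −2·0.19·p = -12.92, so E_p = -12.92·(34/676.78) ≈ -0.65.
|E_p| < 1: demand is inelastic.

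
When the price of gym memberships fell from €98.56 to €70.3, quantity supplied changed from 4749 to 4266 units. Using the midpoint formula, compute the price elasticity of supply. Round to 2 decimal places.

0.32

%ΔQ = (4266 − 4749)/[(4749 + 4266)/2] = -483/4507.5 ≈ -0.1072.
%Δp = (70.3 − 98.56)/[(98.56 + 70.3)/2] = -28.26/84.43 ≈ -0.3347.
Arc elasticity E = %ΔQ/%Δp ≈ -0.1072/-0.3347 ≈ 0.32.
|E| < 1: supply is inelastic over this range.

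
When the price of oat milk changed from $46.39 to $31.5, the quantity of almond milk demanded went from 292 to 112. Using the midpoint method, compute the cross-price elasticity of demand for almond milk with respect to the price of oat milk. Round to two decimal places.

2.33

%ΔQ_x = (112 − 292)/[(292+112)/2] = -180/202 ≈ -0.8911.
%ΔP_y = (31.5 − 46.39)/[(46.39+31.5)/2] ≈ -0.3823.
E_xy = -0.8911/-0.3823 ≈ 2.33.
E_xy > 0, so almond milk and oat milk are substitutes.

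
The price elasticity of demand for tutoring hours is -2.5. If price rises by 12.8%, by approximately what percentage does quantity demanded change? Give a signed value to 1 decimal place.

%ΔQ ≈ E × %ΔP = (-2.5) × (12.8%) = -32.0%.

-32.0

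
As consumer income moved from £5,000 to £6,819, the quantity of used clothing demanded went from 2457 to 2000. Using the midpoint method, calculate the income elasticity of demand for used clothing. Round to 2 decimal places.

%ΔQ = (2000 − 2457)/[(2457+2000)/2] = -457/2228.5 ≈ -0.2051.
%ΔI = (6,819 − 5,000)/[(5,000+6,819)/2] = 1819/5909.5 ≈ 0.3078.
E_I = %ΔQ/%ΔI ≈ -0.67.
E_I < 0: inferior good.

-0.67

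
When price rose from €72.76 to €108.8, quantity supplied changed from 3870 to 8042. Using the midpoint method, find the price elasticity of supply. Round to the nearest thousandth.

%ΔQ = (8042 − 3870)/[(3870 + 8042)/2] = 4172/5956 ≈ 0.7005.
%ΔP = (108.8 − 72.76)/[(72.76 + 108.8)/2] = 36.04/90.78 ≈ 0.3970.
Arc elasticity E = %ΔQ/%ΔP ≈ 0.7005/0.3970 ≈ 1.764.
|E| > 1: supply is elastic over this range.

1.764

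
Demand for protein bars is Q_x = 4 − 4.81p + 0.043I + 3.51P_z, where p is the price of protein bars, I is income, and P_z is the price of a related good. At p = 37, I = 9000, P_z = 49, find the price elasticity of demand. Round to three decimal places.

Substituting, Q_x = 4 − 4.81(37) + 0.043(9000) + 3.51(49) = 4 − 177.97 + 387 + 171.99 = 385.02.
∂Q_x/∂p = −4.81, so E_p = (−4.81)·(37/385.02) ≈ -0.462.
|E_p| < 1: demand is inelastic.

-0.462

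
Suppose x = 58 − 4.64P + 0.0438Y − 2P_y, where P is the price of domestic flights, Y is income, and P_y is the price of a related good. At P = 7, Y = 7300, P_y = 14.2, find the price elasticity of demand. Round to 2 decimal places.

-0.10

At the given point, x = 58 − 4.64(7) + 0.0438(7300) − 2(14.2) = 58 − 32.48 + 319.74 − 28.4 = 316.86.
∂x/∂P = −4.64, so E_p = (−4.64)·(7/316.86) ≈ -0.10.
|E_p| < 1: demand is inelastic.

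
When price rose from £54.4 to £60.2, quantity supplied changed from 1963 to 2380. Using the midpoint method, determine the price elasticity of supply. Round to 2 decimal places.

1.90

%ΔQ = (2380 − 1963)/[(1963 + 2380)/2] = 417/2171.5 ≈ 0.1920.
%ΔP = (60.2 − 54.4)/[(54.4 + 60.2)/2] = 5.8/57.3 ≈ 0.1012.
Arc elasticity E = %ΔQ/%ΔP ≈ 0.1920/0.1012 ≈ 1.90.
|E| > 1: supply is elastic over this range.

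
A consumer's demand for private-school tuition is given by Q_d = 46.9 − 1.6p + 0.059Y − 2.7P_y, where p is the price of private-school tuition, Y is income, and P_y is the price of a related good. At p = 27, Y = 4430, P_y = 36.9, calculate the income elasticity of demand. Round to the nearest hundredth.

1.58

Substituting, Q_d = 46.9 − 1.6(27) + 0.059(4430) − 2.7(36.9) = 46.9 − 43.2 + 261.37 − 99.63 = 165.44.
∂Q_d/∂Y = +0.059, so E_I = 0.059·(4430/165.44) ≈ 1.58.
E_I > 1: normal good (luxury).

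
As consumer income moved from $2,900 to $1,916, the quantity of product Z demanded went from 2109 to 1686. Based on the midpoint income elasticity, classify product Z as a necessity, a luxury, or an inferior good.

necessity

%ΔQ = (1686 − 2109)/[(2109+1686)/2] = -423/1897.5 ≈ -0.2229.
%ΔI = (1,916 − 2,900)/[(2,900+1,916)/2] = -984/2408 ≈ -0.4086.
E_I = %ΔQ/%ΔI ≈ 0.546.
E_I ∈ (0,1): normal good (necessity).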